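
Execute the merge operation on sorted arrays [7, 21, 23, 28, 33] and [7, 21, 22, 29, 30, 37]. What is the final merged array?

Merging process:

Compare 7 vs 7: take 7 from left. Merged: [7]
Compare 21 vs 7: take 7 from right. Merged: [7, 7]
Compare 21 vs 21: take 21 from left. Merged: [7, 7, 21]
Compare 23 vs 21: take 21 from right. Merged: [7, 7, 21, 21]
Compare 23 vs 22: take 22 from right. Merged: [7, 7, 21, 21, 22]
Compare 23 vs 29: take 23 from left. Merged: [7, 7, 21, 21, 22, 23]
Compare 28 vs 29: take 28 from left. Merged: [7, 7, 21, 21, 22, 23, 28]
Compare 33 vs 29: take 29 from right. Merged: [7, 7, 21, 21, 22, 23, 28, 29]
Compare 33 vs 30: take 30 from right. Merged: [7, 7, 21, 21, 22, 23, 28, 29, 30]
Compare 33 vs 37: take 33 from left. Merged: [7, 7, 21, 21, 22, 23, 28, 29, 30, 33]
Append remaining from right: [37]. Merged: [7, 7, 21, 21, 22, 23, 28, 29, 30, 33, 37]

Final merged array: [7, 7, 21, 21, 22, 23, 28, 29, 30, 33, 37]
Total comparisons: 10

The merged array is [7, 7, 21, 21, 22, 23, 28, 29, 30, 33, 37], requiring 10 comparisons. The merge step runs in O(n) time where n is the total number of elements.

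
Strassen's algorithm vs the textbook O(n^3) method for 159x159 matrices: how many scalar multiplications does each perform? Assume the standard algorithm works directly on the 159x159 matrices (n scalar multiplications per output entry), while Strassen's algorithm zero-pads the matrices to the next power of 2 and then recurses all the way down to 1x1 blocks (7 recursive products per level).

Matrix multiplication for 159x159 matrices:

Strassen's algorithm requires power-of-2 dimensions. Pad 159x159 to 256x256 (next power of 2).

Standard algorithm: 159^3 = 4019679 multiplications
Strassen's algorithm: 7^(log2(256)) = 7^8 = 5764801 multiplications
Difference: 4019679 - 5764801 = -1745122 (Strassen uses MORE here due to padding overhead — for small or just-over-power-of-2 n, padding can outweigh the per-level savings)

Standard: 4019679 multiplications (159^3). Strassen: 5764801 multiplications (7^8, after padding to 256x256). Strassen reduces 8 recursive multiplications to 7 at each level.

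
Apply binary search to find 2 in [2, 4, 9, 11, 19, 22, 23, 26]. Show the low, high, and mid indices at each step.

Binary search for 2 in [2, 4, 9, 11, 19, 22, 23, 26]:

lo=0, hi=7, mid=3, arr[mid]=11 -> 11 > 2, search left half
lo=0, hi=2, mid=1, arr[mid]=4 -> 4 > 2, search left half
lo=0, hi=0, mid=0, arr[mid]=2 -> Found target at index 0!

Binary search finds 2 at index 0 after 3 comparisons. The search repeatedly halves the search space by comparing with the middle element.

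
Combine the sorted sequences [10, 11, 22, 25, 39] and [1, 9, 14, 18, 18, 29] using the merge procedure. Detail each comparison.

Merging process:

Compare 10 vs 1: take 1 from right. Merged: [1]
Compare 10 vs 9: take 9 from right. Merged: [1, 9]
Compare 10 vs 14: take 10 from left. Merged: [1, 9, 10]
Compare 11 vs 14: take 11 from left. Merged: [1, 9, 10, 11]
Compare 22 vs 14: take 14 from right. Merged: [1, 9, 10, 11, 14]
Compare 22 vs 18: take 18 from right. Merged: [1, 9, 10, 11, 14, 18]
Compare 22 vs 18: take 18 from right. Merged: [1, 9, 10, 11, 14, 18, 18]
Compare 22 vs 29: take 22 from left. Merged: [1, 9, 10, 11, 14, 18, 18, 22]
Compare 25 vs 29: take 25 from left. Merged: [1, 9, 10, 11, 14, 18, 18, 22, 25]
Compare 39 vs 29: take 29 from right. Merged: [1, 9, 10, 11, 14, 18, 18, 22, 25, 29]
Append remaining from left: [39]. Merged: [1, 9, 10, 11, 14, 18, 18, 22, 25, 29, 39]

Final merged array: [1, 9, 10, 11, 14, 18, 18, 22, 25, 29, 39]
Total comparisons: 10

The merged array is [1, 9, 10, 11, 14, 18, 18, 22, 25, 29, 39], requiring 10 comparisons. The merge step runs in O(n) time where n is the total number of elements.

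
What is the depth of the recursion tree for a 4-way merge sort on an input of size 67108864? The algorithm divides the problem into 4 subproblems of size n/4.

For divide and conquer with division factor 4:

Problem sizes at each level:
Level 0: 67108864
Level 1: 16777216
Level 2: 4194304
Level 3: 1048576
Level 4: 262144
Level 5: 65536
Level 6: 16384
Level 7: 4096
Level 8: 1024
Level 9: 256
Level 10: 64
Level 11: 16
Level 12: 4
Level 13: 1

The root is level 0 and the size-1 base case is level 13 (the tree spans levels 0 through 13, i.e. 14 levels counting the root), so the depth is the number of divisions: log_4(67108864) = 13

The recursion tree depth is log_4(67108864) = 13. At each level, the problem size is divided by 4, so it takes 13 divisions to reduce to a base case of size 1. The algorithm makes 4 recursive calls at each level.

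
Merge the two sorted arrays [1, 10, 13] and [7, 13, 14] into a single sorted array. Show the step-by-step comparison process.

Merging process:

Compare 1 vs 7: take 1 from left. Merged: [1]
Compare 10 vs 7: take 7 from right. Merged: [1, 7]
Compare 10 vs 13: take 10 from left. Merged: [1, 7, 10]
Compare 13 vs 13: take 13 from left. Merged: [1, 7, 10, 13]
Append remaining from right: [13, 14]. Merged: [1, 7, 10, 13, 13, 14]

Final merged array: [1, 7, 10, 13, 13, 14]
Total comparisons: 4

The merged array is [1, 7, 10, 13, 13, 14], requiring 4 comparisons. The merge step runs in O(n) time where n is the total number of elements.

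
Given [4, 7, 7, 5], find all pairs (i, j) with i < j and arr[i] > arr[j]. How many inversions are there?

Finding inversions in [4, 7, 7, 5]:

(1, 3): arr[1]=7 > arr[3]=5
(2, 3): arr[2]=7 > arr[3]=5

Total inversions: 2

The array has 2 inversion(s): (1,3), (2,3). Each pair (i,j) satisfies i < j and arr[i] > arr[j].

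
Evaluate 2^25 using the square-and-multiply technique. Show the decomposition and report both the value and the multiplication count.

Computing 2^25 by squaring (build up from 2^1; each line after the first costs one multiplication):

2^1 = 2
2^2 = (2^1)^2 = 2^2 = 4
2^3 = 2 * 2^2 = 2 * 4 = 8
2^6 = (2^3)^2 = 8^2 = 64
2^12 = (2^6)^2 = 64^2 = 4096
2^24 = (2^12)^2 = 4096^2 = 16777216
2^25 = 2 * 2^24 = 2 * 16777216 = 33554432

Result: 33554432
Multiplications needed: 6 (6 lines after 2^1)

2^25 = 33554432. Using exponentiation by squaring, this requires 6 multiplications. The key idea: if the exponent is even, square the half-power; if odd, multiply by the base once.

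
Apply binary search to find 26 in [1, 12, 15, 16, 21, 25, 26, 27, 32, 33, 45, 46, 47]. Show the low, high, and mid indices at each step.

Binary search for 26 in [1, 12, 15, 16, 21, 25, 26, 27, 32, 33, 45, 46, 47]:

lo=0, hi=12, mid=6, arr[mid]=26 -> Found target at index 6!

Binary search finds 26 at index 6 after 1 comparisons. The search repeatedly halves the search space by comparing with the middle element.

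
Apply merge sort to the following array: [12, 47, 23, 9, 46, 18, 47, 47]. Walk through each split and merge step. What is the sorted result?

Merge sort trace:

Split: [12, 47, 23, 9, 46, 18, 47, 47] -> [12, 47, 23, 9] and [46, 18, 47, 47]
  Split: [12, 47, 23, 9] -> [12, 47] and [23, 9]
    Split: [12, 47] -> [12] and [47]
    Merge: [12] + [47] -> [12, 47]
    Split: [23, 9] -> [23] and [9]
    Merge: [23] + [9] -> [9, 23]
  Merge: [12, 47] + [9, 23] -> [9, 12, 23, 47]
  Split: [46, 18, 47, 47] -> [46, 18] and [47, 47]
    Split: [46, 18] -> [46] and [18]
    Merge: [46] + [18] -> [18, 46]
    Split: [47, 47] -> [47] and [47]
    Merge: [47] + [47] -> [47, 47]
  Merge: [18, 46] + [47, 47] -> [18, 46, 47, 47]
Merge: [9, 12, 23, 47] + [18, 46, 47, 47] -> [9, 12, 18, 23, 46, 47, 47, 47]

Final sorted array: [9, 12, 18, 23, 46, 47, 47, 47]

The merge sort proceeds by recursively splitting the array and merging sorted halves.
After all merges, the sorted array is [9, 12, 18, 23, 46, 47, 47, 47].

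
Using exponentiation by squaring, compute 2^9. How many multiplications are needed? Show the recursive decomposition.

Computing 2^9 by squaring (build up from 2^1; each line after the first costs one multiplication):

2^1 = 2
2^2 = (2^1)^2 = 2^2 = 4
2^4 = (2^2)^2 = 4^2 = 16
2^8 = (2^4)^2 = 16^2 = 256
2^9 = 2 * 2^8 = 2 * 256 = 512

Result: 512
Multiplications needed: 4 (4 lines after 2^1)

2^9 = 512. Using exponentiation by squaring, this requires 4 multiplications. The key idea: if the exponent is even, square the half-power; if odd, multiply by the base once.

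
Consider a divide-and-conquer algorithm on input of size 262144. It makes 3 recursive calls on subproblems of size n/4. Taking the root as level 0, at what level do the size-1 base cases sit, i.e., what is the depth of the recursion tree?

For divide and conquer with division factor 4:

Problem sizes at each level:
Level 0: 262144
Level 1: 65536
Level 2: 16384
Level 3: 4096
Level 4: 1024
Level 5: 256
Level 6: 64
Level 7: 16
Level 8: 4
Level 9: 1

The root is level 0 and the size-1 base case is level 9 (the tree spans levels 0 through 9, i.e. 10 levels counting the root), so the depth is the number of divisions: log_4(262144) = 9

The recursion tree depth is log_4(262144) = 9. At each level, the problem size is divided by 4, so it takes 9 divisions to reduce to a base case of size 1. The algorithm makes 3 recursive calls at each level.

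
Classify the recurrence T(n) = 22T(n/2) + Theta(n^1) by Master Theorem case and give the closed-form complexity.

Master Theorem for T(n) = 22T(n/2) + O(n^1):

a = 22, b = 2, c = 1
log_b(a) = log_2(22) = 4.4594

Case 1: c = 1 < log_2(22) = 4.4594
T(n) = O(n^(log_2 22))

For T(n) = 22T(n/2) + O(n^1): log_2(22) = 4.4594. This is Case 1 of the Master Theorem (c < log_b(a), work dominated by leaves), giving O(n^(log_2 22)).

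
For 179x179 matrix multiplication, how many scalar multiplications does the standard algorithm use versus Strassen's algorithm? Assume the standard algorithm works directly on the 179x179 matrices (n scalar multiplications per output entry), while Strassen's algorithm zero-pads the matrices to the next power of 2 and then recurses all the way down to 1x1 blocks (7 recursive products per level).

Matrix multiplication for 179x179 matrices:

Strassen's algorithm requires power-of-2 dimensions. Pad 179x179 to 256x256 (next power of 2).

Standard algorithm: 179^3 = 5735339 multiplications
Strassen's algorithm: 7^(log2(256)) = 7^8 = 5764801 multiplications
Difference: 5735339 - 5764801 = -29462 (Strassen uses MORE here due to padding overhead — for small or just-over-power-of-2 n, padding can outweigh the per-level savings)

Standard: 5735339 multiplications (179^3). Strassen: 5764801 multiplications (7^8, after padding to 256x256). Strassen reduces 8 recursive multiplications to 7 at each level.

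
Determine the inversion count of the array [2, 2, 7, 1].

Finding inversions in [2, 2, 7, 1]:

(0, 3): arr[0]=2 > arr[3]=1
(1, 3): arr[1]=2 > arr[3]=1
(2, 3): arr[2]=7 > arr[3]=1

Total inversions: 3

The array has 3 inversion(s): (0,3), (1,3), (2,3). Each pair (i,j) satisfies i < j and arr[i] > arr[j].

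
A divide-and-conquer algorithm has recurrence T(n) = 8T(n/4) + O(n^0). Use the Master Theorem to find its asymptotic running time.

Master Theorem for T(n) = 8T(n/4) + O(n^0):

a = 8, b = 4, c = 0
log_b(a) = log_4(8) = 1.5000

Case 1: c = 0 < log_4(8) = 1.5000
T(n) = O(n^(log_4 8))

For T(n) = 8T(n/4) + O(n^0): log_4(8) = 1.5000. This is Case 1 of the Master Theorem (c < log_b(a), work dominated by leaves), giving O(n^(log_4 8)).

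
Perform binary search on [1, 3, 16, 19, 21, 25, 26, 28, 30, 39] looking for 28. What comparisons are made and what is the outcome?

Binary search for 28 in [1, 3, 16, 19, 21, 25, 26, 28, 30, 39]:

lo=0, hi=9, mid=4, arr[mid]=21 -> 21 < 28, search right half
lo=5, hi=9, mid=7, arr[mid]=28 -> Found target at index 7!

Binary search finds 28 at index 7 after 2 comparisons. The search repeatedly halves the search space by comparing with the middle element.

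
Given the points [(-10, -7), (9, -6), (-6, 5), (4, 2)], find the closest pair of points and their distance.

Computing all pairwise distances among 4 points:

d((-10, -7), (9, -6)) = 19.0263
d((-10, -7), (-6, 5)) = 12.6491
d((-10, -7), (4, 2)) = 16.6433
d((9, -6), (-6, 5)) = 18.6011
d((9, -6), (4, 2)) = 9.434 <-- minimum
d((-6, 5), (4, 2)) = 10.4403

Closest pair: (9, -6) and (4, 2) with distance 9.434

The closest pair is (9, -6) and (4, 2) with Euclidean distance 9.434. For 4 points, brute-force pairwise comparison is shown above. For large n, the divide-and-conquer algorithm (sort by x, recurse on halves, check the dividing strip) achieves O(n log n).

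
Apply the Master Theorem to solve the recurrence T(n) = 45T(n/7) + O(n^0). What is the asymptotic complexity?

Master Theorem for T(n) = 45T(n/7) + O(n^0):

a = 45, b = 7, c = 0
log_b(a) = log_7(45) = 1.9562

Case 1: c = 0 < log_7(45) = 1.9562
T(n) = O(n^(log_7 45))

For T(n) = 45T(n/7) + O(n^0): log_7(45) = 1.9562. This is Case 1 of the Master Theorem (c < log_b(a), work dominated by leaves), giving O(n^(log_7 45)).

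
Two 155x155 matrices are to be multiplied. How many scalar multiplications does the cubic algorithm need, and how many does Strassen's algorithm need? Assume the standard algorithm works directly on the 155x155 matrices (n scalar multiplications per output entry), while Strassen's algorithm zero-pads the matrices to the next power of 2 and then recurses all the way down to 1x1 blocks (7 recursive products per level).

Matrix multiplication for 155x155 matrices:

Strassen's algorithm requires power-of-2 dimensions. Pad 155x155 to 256x256 (next power of 2).

Standard algorithm: 155^3 = 3723875 multiplications
Strassen's algorithm: 7^(log2(256)) = 7^8 = 5764801 multiplications
Difference: 3723875 - 5764801 = -2040926 (Strassen uses MORE here due to padding overhead — for small or just-over-power-of-2 n, padding can outweigh the per-level savings)

Standard: 3723875 multiplications (155^3). Strassen: 5764801 multiplications (7^8, after padding to 256x256). Strassen reduces 8 recursive multiplications to 7 at each level.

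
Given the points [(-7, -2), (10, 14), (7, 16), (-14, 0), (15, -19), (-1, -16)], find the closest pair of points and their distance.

Computing all pairwise distances among 6 points:

d((-7, -2), (10, 14)) = 23.3452
d((-7, -2), (7, 16)) = 22.8035
d((-7, -2), (-14, 0)) = 7.2801
d((-7, -2), (15, -19)) = 27.8029
d((-7, -2), (-1, -16)) = 15.2315
d((10, 14), (7, 16)) = 3.6056 <-- minimum
d((10, 14), (-14, 0)) = 27.7849
d((10, 14), (15, -19)) = 33.3766
d((10, 14), (-1, -16)) = 31.9531
d((7, 16), (-14, 0)) = 26.4008
d((7, 16), (15, -19)) = 35.9026
d((7, 16), (-1, -16)) = 32.9848
d((-14, 0), (15, -19)) = 34.6699
d((-14, 0), (-1, -16)) = 20.6155
d((15, -19), (-1, -16)) = 16.2788

Closest pair: (10, 14) and (7, 16) with distance 3.6056

The closest pair is (10, 14) and (7, 16) with Euclidean distance 3.6056. For 6 points, brute-force pairwise comparison is shown above. For large n, the divide-and-conquer algorithm (sort by x, recurse on halves, check the dividing strip) achieves O(n log n).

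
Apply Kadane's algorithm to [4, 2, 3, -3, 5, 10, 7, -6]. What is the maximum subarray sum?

Using Kadane's algorithm on [4, 2, 3, -3, 5, 10, 7, -6]:

Scanning through the array:
Position 1 (value 2): max_ending_here = 6, max_so_far = 6
Position 2 (value 3): max_ending_here = 9, max_so_far = 9
Position 3 (value -3): max_ending_here = 6, max_so_far = 9
Position 4 (value 5): max_ending_here = 11, max_so_far = 11
Position 5 (value 10): max_ending_here = 21, max_so_far = 21
Position 6 (value 7): max_ending_here = 28, max_so_far = 28
Position 7 (value -6): max_ending_here = 22, max_so_far = 28

Maximum subarray: [4, 2, 3, -3, 5, 10, 7]
Maximum sum: 28

The maximum subarray is [4, 2, 3, -3, 5, 10, 7] with sum 28. This subarray runs from index 0 to index 6.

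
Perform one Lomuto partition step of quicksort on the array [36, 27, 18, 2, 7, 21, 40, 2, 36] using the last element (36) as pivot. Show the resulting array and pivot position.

Lomuto partition with pivot = 36:

Initial array: [36, 27, 18, 2, 7, 21, 40, 2, 36]

arr[0]=36 <= 36: swap with position 0, array becomes [36, 27, 18, 2, 7, 21, 40, 2, 36]
arr[1]=27 <= 36: swap with position 1, array becomes [36, 27, 18, 2, 7, 21, 40, 2, 36]
arr[2]=18 <= 36: swap with position 2, array becomes [36, 27, 18, 2, 7, 21, 40, 2, 36]
arr[3]=2 <= 36: swap with position 3, array becomes [36, 27, 18, 2, 7, 21, 40, 2, 36]
arr[4]=7 <= 36: swap with position 4, array becomes [36, 27, 18, 2, 7, 21, 40, 2, 36]
arr[5]=21 <= 36: swap with position 5, array becomes [36, 27, 18, 2, 7, 21, 40, 2, 36]
arr[6]=40 > 36: no swap
arr[7]=2 <= 36: swap with position 6, array becomes [36, 27, 18, 2, 7, 21, 2, 40, 36]

Place pivot at position 7: [36, 27, 18, 2, 7, 21, 2, 36, 40]
Pivot position: 7

After partitioning with pivot 36, the array becomes [36, 27, 18, 2, 7, 21, 2, 36, 40]. The pivot is placed at index 7. All elements to the left of the pivot are <= 36, and all elements to the right are > 36.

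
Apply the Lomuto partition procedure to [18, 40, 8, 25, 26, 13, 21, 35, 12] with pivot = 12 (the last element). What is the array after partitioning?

Lomuto partition with pivot = 12:

Initial array: [18, 40, 8, 25, 26, 13, 21, 35, 12]

arr[0]=18 > 12: no swap
arr[1]=40 > 12: no swap
arr[2]=8 <= 12: swap with position 0, array becomes [8, 40, 18, 25, 26, 13, 21, 35, 12]
arr[3]=25 > 12: no swap
arr[4]=26 > 12: no swap
arr[5]=13 > 12: no swap
arr[6]=21 > 12: no swap
arr[7]=35 > 12: no swap

Place pivot at position 1: [8, 12, 18, 25, 26, 13, 21, 35, 40]
Pivot position: 1

After partitioning with pivot 12, the array becomes [8, 12, 18, 25, 26, 13, 21, 35, 40]. The pivot is placed at index 1. All elements to the left of the pivot are <= 12, and all elements to the right are > 12.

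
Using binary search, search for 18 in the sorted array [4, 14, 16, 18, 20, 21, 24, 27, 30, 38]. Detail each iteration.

Binary search for 18 in [4, 14, 16, 18, 20, 21, 24, 27, 30, 38]:

lo=0, hi=9, mid=4, arr[mid]=20 -> 20 > 18, search left half
lo=0, hi=3, mid=1, arr[mid]=14 -> 14 < 18, search right half
lo=2, hi=3, mid=2, arr[mid]=16 -> 16 < 18, search right half
lo=3, hi=3, mid=3, arr[mid]=18 -> Found target at index 3!

Binary search finds 18 at index 3 after 4 comparisons. The search repeatedly halves the search space by comparing with the middle element.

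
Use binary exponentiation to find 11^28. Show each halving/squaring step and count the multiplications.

Computing 11^28 by squaring (build up from 11^1; each line after the first costs one multiplication):

11^1 = 11
11^2 = (11^1)^2 = 11^2 = 121
11^3 = 11 * 11^2 = 11 * 121 = 1331
11^6 = (11^3)^2 = 1331^2 = 1771561
11^7 = 11 * 11^6 = 11 * 1771561 = 19487171
11^14 = (11^7)^2 = 19487171^2 = 379749833583241
11^28 = (11^14)^2 = 379749833583241^2 = 144209936106499234037676064081

Result: 144209936106499234037676064081
Multiplications needed: 6 (6 lines after 11^1)

11^28 = 144209936106499234037676064081. Using exponentiation by squaring, this requires 6 multiplications. The key idea: if the exponent is even, square the half-power; if odd, multiply by the base once.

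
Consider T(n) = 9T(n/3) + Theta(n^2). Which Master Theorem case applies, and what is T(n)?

Master Theorem for T(n) = 9T(n/3) + O(n^2):

a = 9, b = 3, c = 2
log_b(a) = log_3(9) = 2.0000

Case 2: c = 2 = log_3(9) = 2.0000
T(n) = O(n^2 log n) = O(n^2 log n)

For T(n) = 9T(n/3) + O(n^2): log_3(9) = 2.0000. This is Case 2 of the Master Theorem (c = log_b(a), equal work at all levels), giving O(n^2 log n).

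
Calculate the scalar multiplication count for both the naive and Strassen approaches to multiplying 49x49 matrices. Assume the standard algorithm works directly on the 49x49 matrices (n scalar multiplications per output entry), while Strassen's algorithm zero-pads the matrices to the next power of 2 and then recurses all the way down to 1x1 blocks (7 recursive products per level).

Matrix multiplication for 49x49 matrices:

Strassen's algorithm requires power-of-2 dimensions. Pad 49x49 to 64x64 (next power of 2).

Standard algorithm: 49^3 = 117649 multiplications
Strassen's algorithm: 7^(log2(64)) = 7^6 = 117649 multiplications
Savings: 117649 - 117649 = 0 multiplications

Standard: 117649 multiplications (49^3). Strassen: 117649 multiplications (7^6, after padding to 64x64). Strassen reduces 8 recursive multiplications to 7 at each level.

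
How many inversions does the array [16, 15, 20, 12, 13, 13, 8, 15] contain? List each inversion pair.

Finding inversions in [16, 15, 20, 12, 13, 13, 8, 15]:

(0, 1): arr[0]=16 > arr[1]=15
(0, 3): arr[0]=16 > arr[3]=12
(0, 4): arr[0]=16 > arr[4]=13
(0, 5): arr[0]=16 > arr[5]=13
(0, 6): arr[0]=16 > arr[6]=8
(0, 7): arr[0]=16 > arr[7]=15
(1, 3): arr[1]=15 > arr[3]=12
(1, 4): arr[1]=15 > arr[4]=13
(1, 5): arr[1]=15 > arr[5]=13
(1, 6): arr[1]=15 > arr[6]=8
(2, 3): arr[2]=20 > arr[3]=12
(2, 4): arr[2]=20 > arr[4]=13
(2, 5): arr[2]=20 > arr[5]=13
(2, 6): arr[2]=20 > arr[6]=8
(2, 7): arr[2]=20 > arr[7]=15
(3, 6): arr[3]=12 > arr[6]=8
(4, 6): arr[4]=13 > arr[6]=8
(5, 6): arr[5]=13 > arr[6]=8

Total inversions: 18

The array has 18 inversion(s): (0,1), (0,3), (0,4), (0,5), (0,6), (0,7), (1,3), (1,4), (1,5), (1,6), (2,3), (2,4), (2,5), (2,6), (2,7), (3,6), (4,6), (5,6). Each pair (i,j) satisfies i < j and arr[i] > arr[j].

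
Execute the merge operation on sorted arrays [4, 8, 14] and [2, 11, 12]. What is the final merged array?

Merging process:

Compare 4 vs 2: take 2 from right. Merged: [2]
Compare 4 vs 11: take 4 from left. Merged: [2, 4]
Compare 8 vs 11: take 8 from left. Merged: [2, 4, 8]
Compare 14 vs 11: take 11 from right. Merged: [2, 4, 8, 11]
Compare 14 vs 12: take 12 from right. Merged: [2, 4, 8, 11, 12]
Append remaining from left: [14]. Merged: [2, 4, 8, 11, 12, 14]

Final merged array: [2, 4, 8, 11, 12, 14]
Total comparisons: 5

The merged array is [2, 4, 8, 11, 12, 14], requiring 5 comparisons. The merge step runs in O(n) time where n is the total number of elements.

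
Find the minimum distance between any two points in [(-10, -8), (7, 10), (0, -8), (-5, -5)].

Computing all pairwise distances among 4 points:

d((-10, -8), (7, 10)) = 24.7588
d((-10, -8), (0, -8)) = 10.0
d((-10, -8), (-5, -5)) = 5.831 <-- minimum
d((7, 10), (0, -8)) = 19.3132
d((7, 10), (-5, -5)) = 19.2094
d((0, -8), (-5, -5)) = 5.831 <-- minimum

Minimum distance: 5.831 (tie among 2 pairs: (-10, -8) and (-5, -5); (0, -8) and (-5, -5))

The minimum Euclidean distance is 5.831. There is a tie: 2 pairs achieve this minimum — (-10, -8) and (-5, -5); (0, -8) and (-5, -5). Any of these is a valid closest pair. For 4 points, brute-force pairwise comparison is shown above. For large n, the divide-and-conquer algorithm (sort by x, recurse on halves, check the dividing strip) achieves O(n log n).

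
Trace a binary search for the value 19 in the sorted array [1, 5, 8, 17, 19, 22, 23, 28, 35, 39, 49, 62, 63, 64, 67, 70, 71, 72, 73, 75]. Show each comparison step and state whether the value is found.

Binary search for 19 in [1, 5, 8, 17, 19, 22, 23, 28, 35, 39, 49, 62, 63, 64, 67, 70, 71, 72, 73, 75]:

lo=0, hi=19, mid=9, arr[mid]=39 -> 39 > 19, search left half
lo=0, hi=8, mid=4, arr[mid]=19 -> Found target at index 4!

Binary search finds 19 at index 4 after 2 comparisons. The search repeatedly halves the search space by comparing with the middle element.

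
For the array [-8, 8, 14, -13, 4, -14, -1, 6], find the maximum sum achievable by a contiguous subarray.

Using Kadane's algorithm on [-8, 8, 14, -13, 4, -14, -1, 6]:

Scanning through the array:
Position 1 (value 8): max_ending_here = 8, max_so_far = 8
Position 2 (value 14): max_ending_here = 22, max_so_far = 22
Position 3 (value -13): max_ending_here = 9, max_so_far = 22
Position 4 (value 4): max_ending_here = 13, max_so_far = 22
Position 5 (value -14): max_ending_here = -1, max_so_far = 22
Position 6 (value -1): max_ending_here = -1, max_so_far = 22
Position 7 (value 6): max_ending_here = 6, max_so_far = 22

Maximum subarray: [8, 14]
Maximum sum: 22

The maximum subarray is [8, 14] with sum 22. This subarray runs from index 1 to index 2.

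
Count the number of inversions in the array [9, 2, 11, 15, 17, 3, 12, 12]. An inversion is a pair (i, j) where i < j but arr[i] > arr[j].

Finding inversions in [9, 2, 11, 15, 17, 3, 12, 12]:

(0, 1): arr[0]=9 > arr[1]=2
(0, 5): arr[0]=9 > arr[5]=3
(2, 5): arr[2]=11 > arr[5]=3
(3, 5): arr[3]=15 > arr[5]=3
(3, 6): arr[3]=15 > arr[6]=12
(3, 7): arr[3]=15 > arr[7]=12
(4, 5): arr[4]=17 > arr[5]=3
(4, 6): arr[4]=17 > arr[6]=12
(4, 7): arr[4]=17 > arr[7]=12

Total inversions: 9

The array has 9 inversion(s): (0,1), (0,5), (2,5), (3,5), (3,6), (3,7), (4,5), (4,6), (4,7). Each pair (i,j) satisfies i < j and arr[i] > arr[j].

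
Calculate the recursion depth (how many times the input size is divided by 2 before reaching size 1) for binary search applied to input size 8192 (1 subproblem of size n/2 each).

For divide and conquer with division factor 2:

Problem sizes at each level:
Level 0: 8192
Level 1: 4096
Level 2: 2048
Level 3: 1024
Level 4: 512
Level 5: 256
Level 6: 128
Level 7: 64
Level 8: 32
Level 9: 16
Level 10: 8
Level 11: 4
Level 12: 2
Level 13: 1

The root is level 0 and the size-1 base case is level 13 (the tree spans levels 0 through 13, i.e. 14 levels counting the root), so the depth is the number of divisions: log_2(8192) = 13

The recursion tree depth is log_2(8192) = 13. At each level, the problem size is divided by 2, so it takes 13 divisions to reduce to a base case of size 1. The algorithm makes 1 recursive call at each level.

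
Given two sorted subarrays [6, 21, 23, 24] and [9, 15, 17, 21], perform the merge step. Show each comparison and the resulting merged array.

Merging process:

Compare 6 vs 9: take 6 from left. Merged: [6]
Compare 21 vs 9: take 9 from right. Merged: [6, 9]
Compare 21 vs 15: take 15 from right. Merged: [6, 9, 15]
Compare 21 vs 17: take 17 from right. Merged: [6, 9, 15, 17]
Compare 21 vs 21: take 21 from left. Merged: [6, 9, 15, 17, 21]
Compare 23 vs 21: take 21 from right. Merged: [6, 9, 15, 17, 21, 21]
Append remaining from left: [23, 24]. Merged: [6, 9, 15, 17, 21, 21, 23, 24]

Final merged array: [6, 9, 15, 17, 21, 21, 23, 24]
Total comparisons: 6

The merged array is [6, 9, 15, 17, 21, 21, 23, 24], requiring 6 comparisons. The merge step runs in O(n) time where n is the total number of elements.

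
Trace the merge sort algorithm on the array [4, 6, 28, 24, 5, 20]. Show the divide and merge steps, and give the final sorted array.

Merge sort trace:

Split: [4, 6, 28, 24, 5, 20] -> [4, 6, 28] and [24, 5, 20]
  Split: [4, 6, 28] -> [4] and [6, 28]
    Split: [6, 28] -> [6] and [28]
    Merge: [6] + [28] -> [6, 28]
  Merge: [4] + [6, 28] -> [4, 6, 28]
  Split: [24, 5, 20] -> [24] and [5, 20]
    Split: [5, 20] -> [5] and [20]
    Merge: [5] + [20] -> [5, 20]
  Merge: [24] + [5, 20] -> [5, 20, 24]
Merge: [4, 6, 28] + [5, 20, 24] -> [4, 5, 6, 20, 24, 28]

Final sorted array: [4, 5, 6, 20, 24, 28]

The merge sort proceeds by recursively splitting the array and merging sorted halves.
After all merges, the sorted array is [4, 5, 6, 20, 24, 28].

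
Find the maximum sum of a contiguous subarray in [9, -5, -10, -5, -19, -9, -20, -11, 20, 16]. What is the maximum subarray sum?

Using Kadane's algorithm on [9, -5, -10, -5, -19, -9, -20, -11, 20, 16]:

Scanning through the array:
Position 1 (value -5): max_ending_here = 4, max_so_far = 9
Position 2 (value -10): max_ending_here = -6, max_so_far = 9
Position 3 (value -5): max_ending_here = -5, max_so_far = 9
Position 4 (value -19): max_ending_here = -19, max_so_far = 9
Position 5 (value -9): max_ending_here = -9, max_so_far = 9
Position 6 (value -20): max_ending_here = -20, max_so_far = 9
Position 7 (value -11): max_ending_here = -11, max_so_far = 9
Position 8 (value 20): max_ending_here = 20, max_so_far = 20
Position 9 (value 16): max_ending_here = 36, max_so_far = 36

Maximum subarray: [20, 16]
Maximum sum: 36

The maximum subarray is [20, 16] with sum 36. This subarray runs from index 8 to index 9.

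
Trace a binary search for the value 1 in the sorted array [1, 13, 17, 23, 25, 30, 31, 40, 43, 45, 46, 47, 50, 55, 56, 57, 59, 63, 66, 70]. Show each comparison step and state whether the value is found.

Binary search for 1 in [1, 13, 17, 23, 25, 30, 31, 40, 43, 45, 46, 47, 50, 55, 56, 57, 59, 63, 66, 70]:

lo=0, hi=19, mid=9, arr[mid]=45 -> 45 > 1, search left half
lo=0, hi=8, mid=4, arr[mid]=25 -> 25 > 1, search left half
lo=0, hi=3, mid=1, arr[mid]=13 -> 13 > 1, search left half
lo=0, hi=0, mid=0, arr[mid]=1 -> Found target at index 0!

Binary search finds 1 at index 0 after 4 comparisons. The search repeatedly halves the search space by comparing with the middle element.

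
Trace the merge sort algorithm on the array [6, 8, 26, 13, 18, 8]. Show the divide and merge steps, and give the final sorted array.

Merge sort trace:

Split: [6, 8, 26, 13, 18, 8] -> [6, 8, 26] and [13, 18, 8]
  Split: [6, 8, 26] -> [6] and [8, 26]
    Split: [8, 26] -> [8] and [26]
    Merge: [8] + [26] -> [8, 26]
  Merge: [6] + [8, 26] -> [6, 8, 26]
  Split: [13, 18, 8] -> [13] and [18, 8]
    Split: [18, 8] -> [18] and [8]
    Merge: [18] + [8] -> [8, 18]
  Merge: [13] + [8, 18] -> [8, 13, 18]
Merge: [6, 8, 26] + [8, 13, 18] -> [6, 8, 8, 13, 18, 26]

Final sorted array: [6, 8, 8, 13, 18, 26]

The merge sort proceeds by recursively splitting the array and merging sorted halves.
After all merges, the sorted array is [6, 8, 8, 13, 18, 26].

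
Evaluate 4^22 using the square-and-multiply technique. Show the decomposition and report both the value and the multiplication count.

Computing 4^22 by squaring (build up from 4^1; each line after the first costs one multiplication):

4^1 = 4
4^2 = (4^1)^2 = 4^2 = 16
4^4 = (4^2)^2 = 16^2 = 256
4^5 = 4 * 4^4 = 4 * 256 = 1024
4^10 = (4^5)^2 = 1024^2 = 1048576
4^11 = 4 * 4^10 = 4 * 1048576 = 4194304
4^22 = (4^11)^2 = 4194304^2 = 17592186044416

Result: 17592186044416
Multiplications needed: 6 (6 lines after 4^1)

4^22 = 17592186044416. Using exponentiation by squaring, this requires 6 multiplications. The key idea: if the exponent is even, square the half-power; if odd, multiply by the base once.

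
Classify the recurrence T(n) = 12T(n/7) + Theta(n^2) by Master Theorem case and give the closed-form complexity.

Master Theorem for T(n) = 12T(n/7) + O(n^2):

a = 12, b = 7, c = 2
log_b(a) = log_7(12) = 1.2770

Case 3: c = 2 > log_7(12) = 1.2770
T(n) = O(n^2) = O(n^2)

For T(n) = 12T(n/7) + O(n^2): log_7(12) = 1.2770. This is Case 3 of the Master Theorem (c > log_b(a), work dominated by root), giving O(n^2).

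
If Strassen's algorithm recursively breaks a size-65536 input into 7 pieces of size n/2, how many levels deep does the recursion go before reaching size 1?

For divide and conquer with division factor 2:

Problem sizes at each level:
Level 0: 65536
Level 1: 32768
Level 2: 16384
Level 3: 8192
Level 4: 4096
Level 5: 2048
Level 6: 1024
Level 7: 512
Level 8: 256
Level 9: 128
Level 10: 64
Level 11: 32
Level 12: 16
Level 13: 8
Level 14: 4
Level 15: 2
Level 16: 1

The root is level 0 and the size-1 base case is level 16 (the tree spans levels 0 through 16, i.e. 17 levels counting the root), so the depth is the number of divisions: log_2(65536) = 16

The recursion tree depth is log_2(65536) = 16. At each level, the problem size is divided by 2, so it takes 16 divisions to reduce to a base case of size 1. The algorithm makes 7 recursive calls at each level.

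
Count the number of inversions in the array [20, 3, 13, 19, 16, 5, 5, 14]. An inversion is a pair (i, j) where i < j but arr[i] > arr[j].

Finding inversions in [20, 3, 13, 19, 16, 5, 5, 14]:

(0, 1): arr[0]=20 > arr[1]=3
(0, 2): arr[0]=20 > arr[2]=13
(0, 3): arr[0]=20 > arr[3]=19
(0, 4): arr[0]=20 > arr[4]=16
(0, 5): arr[0]=20 > arr[5]=5
(0, 6): arr[0]=20 > arr[6]=5
(0, 7): arr[0]=20 > arr[7]=14
(2, 5): arr[2]=13 > arr[5]=5
(2, 6): arr[2]=13 > arr[6]=5
(3, 4): arr[3]=19 > arr[4]=16
(3, 5): arr[3]=19 > arr[5]=5
(3, 6): arr[3]=19 > arr[6]=5
(3, 7): arr[3]=19 > arr[7]=14
(4, 5): arr[4]=16 > arr[5]=5
(4, 6): arr[4]=16 > arr[6]=5
(4, 7): arr[4]=16 > arr[7]=14

Total inversions: 16

The array has 16 inversion(s): (0,1), (0,2), (0,3), (0,4), (0,5), (0,6), (0,7), (2,5), (2,6), (3,4), (3,5), (3,6), (3,7), (4,5), (4,6), (4,7). Each pair (i,j) satisfies i < j and arr[i] > arr[j].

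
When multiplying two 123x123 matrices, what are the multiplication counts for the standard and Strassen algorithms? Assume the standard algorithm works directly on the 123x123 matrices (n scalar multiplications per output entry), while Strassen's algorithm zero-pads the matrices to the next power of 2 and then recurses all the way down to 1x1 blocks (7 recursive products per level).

Matrix multiplication for 123x123 matrices:

Strassen's algorithm requires power-of-2 dimensions. Pad 123x123 to 128x128 (next power of 2).

Standard algorithm: 123^3 = 1860867 multiplications
Strassen's algorithm: 7^(log2(128)) = 7^7 = 823543 multiplications
Savings: 1860867 - 823543 = 1037324 multiplications

Standard: 1860867 multiplications (123^3). Strassen: 823543 multiplications (7^7, after padding to 128x128). Strassen reduces 8 recursive multiplications to 7 at each level.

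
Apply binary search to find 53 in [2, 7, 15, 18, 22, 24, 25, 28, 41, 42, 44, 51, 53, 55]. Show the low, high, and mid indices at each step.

Binary search for 53 in [2, 7, 15, 18, 22, 24, 25, 28, 41, 42, 44, 51, 53, 55]:

lo=0, hi=13, mid=6, arr[mid]=25 -> 25 < 53, search right half
lo=7, hi=13, mid=10, arr[mid]=44 -> 44 < 53, search right half
lo=11, hi=13, mid=12, arr[mid]=53 -> Found target at index 12!

Binary search finds 53 at index 12 after 3 comparisons. The search repeatedly halves the search space by comparing with the middle element.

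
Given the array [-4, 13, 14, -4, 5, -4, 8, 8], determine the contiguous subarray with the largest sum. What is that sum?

Using Kadane's algorithm on [-4, 13, 14, -4, 5, -4, 8, 8]:

Scanning through the array:
Position 1 (value 13): max_ending_here = 13, max_so_far = 13
Position 2 (value 14): max_ending_here = 27, max_so_far = 27
Position 3 (value -4): max_ending_here = 23, max_so_far = 27
Position 4 (value 5): max_ending_here = 28, max_so_far = 28
Position 5 (value -4): max_ending_here = 24, max_so_far = 28
Position 6 (value 8): max_ending_here = 32, max_so_far = 32
Position 7 (value 8): max_ending_here = 40, max_so_far = 40

Maximum subarray: [13, 14, -4, 5, -4, 8, 8]
Maximum sum: 40

The maximum subarray is [13, 14, -4, 5, -4, 8, 8] with sum 40. This subarray runs from index 1 to index 7.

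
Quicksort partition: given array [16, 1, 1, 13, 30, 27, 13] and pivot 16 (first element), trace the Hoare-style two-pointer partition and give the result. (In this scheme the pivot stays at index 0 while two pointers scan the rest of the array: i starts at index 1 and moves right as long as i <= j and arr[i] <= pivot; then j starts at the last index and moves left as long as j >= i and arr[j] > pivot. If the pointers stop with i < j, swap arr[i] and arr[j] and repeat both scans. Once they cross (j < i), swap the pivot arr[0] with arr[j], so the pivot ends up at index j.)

Hoare-style two-pointer partition with pivot = 16:

Initial array: [16, 1, 1, 13, 30, 27, 13]

Pointers start at i = 1, j = 6.
i stops at index 4 (arr[4]=30 > 16), j stops at index 6 (arr[6]=13 <= 16): swap arr[4] and arr[6], array becomes [16, 1, 1, 13, 13, 27, 30]
i ends at 5, j ends at 4: the pointers have crossed (j < i), so scanning stops.

Swap pivot arr[0] with arr[4] to place pivot at position 4: [13, 1, 1, 13, 16, 27, 30]
Pivot position: 4

After partitioning with pivot 16, the array becomes [13, 1, 1, 13, 16, 27, 30]. The pivot is placed at index 4. All elements to the left of the pivot are <= 16, and all elements to the right are > 16.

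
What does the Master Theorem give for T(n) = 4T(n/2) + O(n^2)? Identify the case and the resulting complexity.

Master Theorem for T(n) = 4T(n/2) + O(n^2):

a = 4, b = 2, c = 2
log_b(a) = log_2(4) = 2.0000

Case 2: c = 2 = log_2(4) = 2.0000
T(n) = O(n^2 log n) = O(n^2 log n)

For T(n) = 4T(n/2) + O(n^2): log_2(4) = 2.0000. This is Case 2 of the Master Theorem (c = log_b(a), equal work at all levels), giving O(n^2 log n).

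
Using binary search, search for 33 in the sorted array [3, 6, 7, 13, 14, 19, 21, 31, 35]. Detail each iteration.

Binary search for 33 in [3, 6, 7, 13, 14, 19, 21, 31, 35]:

lo=0, hi=8, mid=4, arr[mid]=14 -> 14 < 33, search right half
lo=5, hi=8, mid=6, arr[mid]=21 -> 21 < 33, search right half
lo=7, hi=8, mid=7, arr[mid]=31 -> 31 < 33, search right half
lo=8, hi=8, mid=8, arr[mid]=35 -> 35 > 33, search left half
lo=8 > hi=7, target 33 not found

Binary search determines that 33 is not in the array after 4 comparisons. The search space was exhausted without finding the target.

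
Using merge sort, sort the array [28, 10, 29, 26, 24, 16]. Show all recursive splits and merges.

Merge sort trace:

Split: [28, 10, 29, 26, 24, 16] -> [28, 10, 29] and [26, 24, 16]
  Split: [28, 10, 29] -> [28] and [10, 29]
    Split: [10, 29] -> [10] and [29]
    Merge: [10] + [29] -> [10, 29]
  Merge: [28] + [10, 29] -> [10, 28, 29]
  Split: [26, 24, 16] -> [26] and [24, 16]
    Split: [24, 16] -> [24] and [16]
    Merge: [24] + [16] -> [16, 24]
  Merge: [26] + [16, 24] -> [16, 24, 26]
Merge: [10, 28, 29] + [16, 24, 26] -> [10, 16, 24, 26, 28, 29]

Final sorted array: [10, 16, 24, 26, 28, 29]

The merge sort proceeds by recursively splitting the array and merging sorted halves.
After all merges, the sorted array is [10, 16, 24, 26, 28, 29].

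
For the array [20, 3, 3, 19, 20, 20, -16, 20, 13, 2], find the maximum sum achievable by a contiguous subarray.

Using Kadane's algorithm on [20, 3, 3, 19, 20, 20, -16, 20, 13, 2]:

Scanning through the array:
Position 1 (value 3): max_ending_here = 23, max_so_far = 23
Position 2 (value 3): max_ending_here = 26, max_so_far = 26
Position 3 (value 19): max_ending_here = 45, max_so_far = 45
Position 4 (value 20): max_ending_here = 65, max_so_far = 65
Position 5 (value 20): max_ending_here = 85, max_so_far = 85
Position 6 (value -16): max_ending_here = 69, max_so_far = 85
Position 7 (value 20): max_ending_here = 89, max_so_far = 89
Position 8 (value 13): max_ending_here = 102, max_so_far = 102
Position 9 (value 2): max_ending_here = 104, max_so_far = 104

Maximum subarray: [20, 3, 3, 19, 20, 20, -16, 20, 13, 2]
Maximum sum: 104

The maximum subarray is [20, 3, 3, 19, 20, 20, -16, 20, 13, 2] with sum 104. This subarray runs from index 0 to index 9.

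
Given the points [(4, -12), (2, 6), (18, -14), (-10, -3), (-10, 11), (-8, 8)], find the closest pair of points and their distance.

Computing all pairwise distances among 6 points:

d((4, -12), (2, 6)) = 18.1108
d((4, -12), (18, -14)) = 14.1421
d((4, -12), (-10, -3)) = 16.6433
d((4, -12), (-10, 11)) = 26.9258
d((4, -12), (-8, 8)) = 23.3238
d((2, 6), (18, -14)) = 25.6125
d((2, 6), (-10, -3)) = 15.0
d((2, 6), (-10, 11)) = 13.0
d((2, 6), (-8, 8)) = 10.198
d((18, -14), (-10, -3)) = 30.0832
d((18, -14), (-10, 11)) = 37.5366
d((18, -14), (-8, 8)) = 34.0588
d((-10, -3), (-10, 11)) = 14.0
d((-10, -3), (-8, 8)) = 11.1803
d((-10, 11), (-8, 8)) = 3.6056 <-- minimum

Closest pair: (-10, 11) and (-8, 8) with distance 3.6056

The closest pair is (-10, 11) and (-8, 8) with Euclidean distance 3.6056. For 6 points, brute-force pairwise comparison is shown above. For large n, the divide-and-conquer algorithm (sort by x, recurse on halves, check the dividing strip) achieves O(n log n).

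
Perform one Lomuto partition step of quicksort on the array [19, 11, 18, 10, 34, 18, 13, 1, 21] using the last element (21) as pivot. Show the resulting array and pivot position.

Lomuto partition with pivot = 21:

Initial array: [19, 11, 18, 10, 34, 18, 13, 1, 21]

arr[0]=19 <= 21: swap with position 0, array becomes [19, 11, 18, 10, 34, 18, 13, 1, 21]
arr[1]=11 <= 21: swap with position 1, array becomes [19, 11, 18, 10, 34, 18, 13, 1, 21]
arr[2]=18 <= 21: swap with position 2, array becomes [19, 11, 18, 10, 34, 18, 13, 1, 21]
arr[3]=10 <= 21: swap with position 3, array becomes [19, 11, 18, 10, 34, 18, 13, 1, 21]
arr[4]=34 > 21: no swap
arr[5]=18 <= 21: swap with position 4, array becomes [19, 11, 18, 10, 18, 34, 13, 1, 21]
arr[6]=13 <= 21: swap with position 5, array becomes [19, 11, 18, 10, 18, 13, 34, 1, 21]
arr[7]=1 <= 21: swap with position 6, array becomes [19, 11, 18, 10, 18, 13, 1, 34, 21]

Place pivot at position 7: [19, 11, 18, 10, 18, 13, 1, 21, 34]
Pivot position: 7

After partitioning with pivot 21, the array becomes [19, 11, 18, 10, 18, 13, 1, 21, 34]. The pivot is placed at index 7. All elements to the left of the pivot are <= 21, and all elements to the right are > 21.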